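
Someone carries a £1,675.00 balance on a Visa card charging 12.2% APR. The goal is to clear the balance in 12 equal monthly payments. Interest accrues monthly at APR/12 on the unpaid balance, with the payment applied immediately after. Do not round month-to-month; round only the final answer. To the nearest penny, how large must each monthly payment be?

Monthly rate r = 12.2%/12 = 1.01667% = 0.0101667.
Level-payment amortization: P = B₀·r / (1 − (1+r)^(−n)) = 1675.00·0.0101667 / (1 − 1.01017^(−12)).
Denominator 1 − (1+r)^(−12) = 0.114306216.
P = 17.0292 / 0.114306216 ≈ 148.98.

£148.98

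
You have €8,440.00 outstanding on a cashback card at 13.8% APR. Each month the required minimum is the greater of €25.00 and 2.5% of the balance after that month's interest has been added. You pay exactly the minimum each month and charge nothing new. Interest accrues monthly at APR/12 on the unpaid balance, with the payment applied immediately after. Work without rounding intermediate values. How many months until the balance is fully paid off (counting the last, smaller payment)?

Monthly rate r = 13.8%/12 = 1.15% = 0.0115.
While 2.5% of the post-interest balance exceeds €25.00, each month B ← (B·(1+r))·(1 − 0.025), i.e. B shrinks by the factor (1+r)·0.975 = 0.98621.
This holds for months 1–155. Entering month 156 the balance is €981.23; 2.5% of the post-interest balance is now below €25.00, so the flat €25.00 minimum applies from here.
From month 156 a fixed €25.00 at rate r clears €981.23 in 53 more payments. Total: 155 + 53 = 208 months.

208 months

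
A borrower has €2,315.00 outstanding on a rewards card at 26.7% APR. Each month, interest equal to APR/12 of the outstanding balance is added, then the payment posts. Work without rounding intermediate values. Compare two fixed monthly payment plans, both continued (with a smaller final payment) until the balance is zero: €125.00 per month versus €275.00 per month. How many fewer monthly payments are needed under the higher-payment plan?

Monthly rate r = 26.7%/12 = 2.225% = 0.02225.
At €125.00/mo: n = ⌈−ln(1 − rB₀/P)/ln(1+r)⌉ = 25 payments (last €17.21); total interest = total paid − €2,315.00 = €702.21.
At €275.00/mo: 10 payments (last €117.51); total interest €277.51.
Payments saved = 25 − 10 = 15.

15 fewer payments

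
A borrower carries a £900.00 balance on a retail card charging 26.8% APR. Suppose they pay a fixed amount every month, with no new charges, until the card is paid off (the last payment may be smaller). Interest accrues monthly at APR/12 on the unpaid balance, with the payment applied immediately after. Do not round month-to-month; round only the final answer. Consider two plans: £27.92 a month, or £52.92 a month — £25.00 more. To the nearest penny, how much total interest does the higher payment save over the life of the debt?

£464.02

Monthly rate r = 26.8%/12 = 2.23333% = 0.0223333.
At £27.92/mo: n = ⌈−ln(1 − rB₀/P)/ln(1+r)⌉ = 58 payments (last £17.35); total interest = total paid − £900.00 = £708.79.
At £52.92/mo: 22 payments (last £33.45); total interest £244.77.
Interest saved = £708.79 − £244.77 = £464.02.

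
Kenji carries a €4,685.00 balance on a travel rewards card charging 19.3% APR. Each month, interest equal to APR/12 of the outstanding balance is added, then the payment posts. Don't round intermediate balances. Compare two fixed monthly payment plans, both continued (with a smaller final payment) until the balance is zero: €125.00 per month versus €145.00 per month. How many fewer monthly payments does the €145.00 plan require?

Monthly rate r = 19.3%/12 = 1.60833% = 0.0160833.
At €125.00/mo: n = ⌈−ln(1 − rB₀/P)/ln(1+r)⌉ = 58 payments (last €108.76); total interest = total paid − €4,685.00 = €2,548.76.
At €145.00/mo: 46 payments (last €138.78); total interest €1,978.78.
Payments saved = 58 − 46 = 12.

12 fewer payments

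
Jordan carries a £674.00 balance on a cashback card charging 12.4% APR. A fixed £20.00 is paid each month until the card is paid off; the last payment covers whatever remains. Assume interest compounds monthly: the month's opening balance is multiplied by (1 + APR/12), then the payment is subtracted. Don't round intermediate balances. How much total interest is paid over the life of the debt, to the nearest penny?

Monthly rate r = 12.4%/12 = 1.03333% = 0.0103333.
Payoff takes n = ⌈−ln(1 − rB₀/P)/ln(1+r)⌉ = ⌈41.640⌉ = 42 payments; the last is £12.82.
Total paid = 41·£20.00 + £12.82 = £832.82.
Total interest = total paid − principal = £832.82 − £674.00 = £158.82.

£158.82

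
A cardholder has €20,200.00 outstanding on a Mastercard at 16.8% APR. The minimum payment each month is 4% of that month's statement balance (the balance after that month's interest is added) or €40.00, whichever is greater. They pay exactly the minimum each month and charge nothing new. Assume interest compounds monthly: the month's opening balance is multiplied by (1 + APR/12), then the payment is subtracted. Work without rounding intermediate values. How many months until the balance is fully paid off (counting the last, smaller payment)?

143 months

Monthly rate r = 16.8%/12 = 1.4% = 0.014.
While 4% of the post-interest balance exceeds €40.00, each month B ← (B·(1+r))·(1 − 0.04), i.e. B shrinks by the factor (1+r)·0.96 = 0.97344.
This holds for months 1–113. Entering month 114 the balance is €964.47; 4% of the post-interest balance is now below €40.00, so the flat €40.00 minimum applies from here.
From month 114 a fixed €40.00 at rate r clears €964.47 in 30 more payments. Total: 113 + 30 = 143 months.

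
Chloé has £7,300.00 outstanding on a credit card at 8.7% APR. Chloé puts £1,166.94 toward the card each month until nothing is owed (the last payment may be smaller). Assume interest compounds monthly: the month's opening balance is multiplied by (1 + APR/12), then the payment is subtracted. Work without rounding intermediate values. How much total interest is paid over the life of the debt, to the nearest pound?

Monthly rate r = 8.7%/12 = 0.725% = 0.00725.
Payoff takes n = ⌈−ln(1 − rB₀/P)/ln(1+r)⌉ = ⌈6.425⌉ = 7 payments; the last is £497.16.
Total paid = 6·£1,166.94 + £497.16 = £7,498.80.
Total interest = total paid − principal = £7,498.80 − £7,300.00 = £198.80.

£199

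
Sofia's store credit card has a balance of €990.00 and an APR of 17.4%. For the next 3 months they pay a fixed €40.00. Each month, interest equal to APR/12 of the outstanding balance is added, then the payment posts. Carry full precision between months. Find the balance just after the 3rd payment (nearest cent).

€911.94

Monthly rate r = 17.4%/12 = 1.45% = 0.0145.
Each month: B ← B·(1+r) − €40.00.
Month 1: interest €14.35; balance after payment €964.36.
Month 2: interest €13.98; balance after payment €938.34.
Month 3: interest €13.61; balance after payment €911.94.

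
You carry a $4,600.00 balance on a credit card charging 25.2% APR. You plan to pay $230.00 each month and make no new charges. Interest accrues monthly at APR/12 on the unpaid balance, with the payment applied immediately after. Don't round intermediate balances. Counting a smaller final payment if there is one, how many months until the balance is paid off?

27 payments

Monthly rate r = 25.2%/12 = 2.1% = 0.021.
Recurrence: B ← B·(1+r) − $230.00.
Month 1: interest $96.60; balance after payment $4,466.60.
Month 2: interest $93.80; balance after payment $4,330.40.
Closed form: n = −ln(1 − rB₀/P)/ln(1+r) = −ln(0.58)/ln(1.021) ≈ 26.211, so the balance reaches zero during payment 27.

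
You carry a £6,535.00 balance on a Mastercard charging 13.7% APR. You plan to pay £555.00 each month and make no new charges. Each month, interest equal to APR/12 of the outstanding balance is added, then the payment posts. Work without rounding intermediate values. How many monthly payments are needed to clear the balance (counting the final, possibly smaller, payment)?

Monthly rate r = 13.7%/12 = 1.14167% = 0.0114167.
Recurrence: B ← B·(1+r) − £555.00.
Month 1: interest £74.61; balance after payment £6,054.61.
Month 2: interest £69.12; balance after payment £5,568.73.
Closed form: n = −ln(1 − rB₀/P)/ln(1+r) = −ln(0.86557)/ln(1.01142) ≈ 12.717, so the balance reaches zero during payment 13.

13 months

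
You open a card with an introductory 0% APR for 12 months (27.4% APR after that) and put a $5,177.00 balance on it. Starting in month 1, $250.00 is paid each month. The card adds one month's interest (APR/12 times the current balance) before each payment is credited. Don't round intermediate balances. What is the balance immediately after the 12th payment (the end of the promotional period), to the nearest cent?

Promo months 1–12 at r₀ = 0%/12 = 0; months 13+ at r₁ = 27.4%/12 = 0.0228333.
After month 12 (no interest yet): B = $5,177.00 − 12·$250.00 = $2,177.00.

$2,177.00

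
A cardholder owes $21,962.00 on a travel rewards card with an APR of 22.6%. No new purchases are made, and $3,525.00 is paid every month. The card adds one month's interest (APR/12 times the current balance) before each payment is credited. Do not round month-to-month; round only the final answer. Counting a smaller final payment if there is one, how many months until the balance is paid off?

Monthly rate r = 22.6%/12 = 1.88333% = 0.0188333.
Recurrence: B ← B·(1+r) − $3,525.00.
Month 1: interest $413.62; balance after payment $18,850.62.
Month 2: interest $355.02; balance after payment $15,680.64.
Closed form: n = −ln(1 − rB₀/P)/ln(1+r) = −ln(0.88266)/ln(1.01883) ≈ 6.689, so the balance reaches zero during payment 7.

7 payments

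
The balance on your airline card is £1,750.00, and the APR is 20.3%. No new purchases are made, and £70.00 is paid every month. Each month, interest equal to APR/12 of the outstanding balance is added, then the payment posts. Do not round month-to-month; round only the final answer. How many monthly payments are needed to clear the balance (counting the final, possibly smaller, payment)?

Monthly rate r = 20.3%/12 = 1.69167% = 0.0169167.
Recurrence: B ← B·(1+r) − £70.00.
Month 1: interest £29.60; balance after payment £1,709.60.
Month 2: interest £28.92; balance after payment £1,668.52.
Closed form: n = −ln(1 − rB₀/P)/ln(1+r) = −ln(0.57708)/ln(1.01692) ≈ 32.773, so the balance reaches zero during payment 33.

33 months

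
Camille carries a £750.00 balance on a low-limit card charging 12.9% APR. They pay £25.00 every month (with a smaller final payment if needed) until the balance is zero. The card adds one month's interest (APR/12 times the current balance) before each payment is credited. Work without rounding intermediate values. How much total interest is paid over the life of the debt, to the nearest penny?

£160.35

Monthly rate r = 12.9%/12 = 1.075% = 0.01075.
Payoff takes n = ⌈−ln(1 − rB₀/P)/ln(1+r)⌉ = ⌈36.413⌉ = 37 payments; the last is £10.35.
Total paid = 36·£25.00 + £10.35 = £910.35.
Total interest = total paid − principal = £910.35 − £750.00 = £160.35.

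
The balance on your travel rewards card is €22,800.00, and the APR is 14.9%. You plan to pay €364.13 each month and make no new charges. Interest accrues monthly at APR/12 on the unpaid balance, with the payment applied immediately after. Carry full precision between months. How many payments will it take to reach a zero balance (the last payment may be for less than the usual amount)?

122 months

Monthly rate r = 14.9%/12 = 1.24167% = 0.0124167.
Recurrence: B ← B·(1+r) − €364.13.
Month 1: interest €283.10; balance after payment €22,718.97.
Month 2: interest €282.09; balance after payment €22,636.93.
Closed form: n = −ln(1 − rB₀/P)/ln(1+r) = −ln(0.22253)/ln(1.01242) ≈ 121.772, so the balance reaches zero during payment 122.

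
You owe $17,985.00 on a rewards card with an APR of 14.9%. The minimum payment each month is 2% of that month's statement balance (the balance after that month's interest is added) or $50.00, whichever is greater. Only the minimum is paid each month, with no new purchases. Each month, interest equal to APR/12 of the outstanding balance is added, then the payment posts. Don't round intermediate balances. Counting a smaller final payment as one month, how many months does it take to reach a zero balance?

Monthly rate r = 14.9%/12 = 1.24167% = 0.0124167.
While 2% of the post-interest balance exceeds $50.00, each month B ← (B·(1+r))·(1 − 0.02), i.e. B shrinks by the factor (1+r)·0.98 = 0.99217.
This holds for months 1–253. Entering month 254 the balance is $2,460.41; 2% of the post-interest balance is now below $50.00, so the flat $50.00 minimum applies from here.
From month 254 a fixed $50.00 at rate r clears $2,460.41 in 77 more payments. Total: 253 + 77 = 330 months.

330 months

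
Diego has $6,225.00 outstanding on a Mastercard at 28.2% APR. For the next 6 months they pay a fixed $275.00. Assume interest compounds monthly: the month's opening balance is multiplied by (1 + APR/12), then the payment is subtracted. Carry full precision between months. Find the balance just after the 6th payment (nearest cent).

$5,405.91

Monthly rate r = 28.2%/12 = 2.35% = 0.0235.
Each month: B ← B·(1+r) − $275.00.
Month 1: interest $146.29; balance after payment $6,096.29.
Month 2: interest $143.26; balance after payment $5,964.55.
Month 3: interest $140.17; balance after payment $5,829.72.
Month 4: interest $137.00; balance after payment $5,691.72.
Month 5: interest $133.76; balance after payment $5,550.47.
Month 6: interest $130.44; balance after payment $5,405.91.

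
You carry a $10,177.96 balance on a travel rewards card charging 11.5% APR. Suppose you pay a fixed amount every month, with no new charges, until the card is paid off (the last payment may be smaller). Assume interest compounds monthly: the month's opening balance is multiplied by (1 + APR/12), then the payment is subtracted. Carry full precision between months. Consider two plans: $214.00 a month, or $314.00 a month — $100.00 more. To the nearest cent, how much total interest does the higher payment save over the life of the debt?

Monthly rate r = 11.5%/12 = 0.958333% = 0.00958333.
At $214.00/mo: n = ⌈−ln(1 − rB₀/P)/ln(1+r)⌉ = 64 payments (last $169.40); total interest = total paid − $10,177.96 = $3,473.44.
At $314.00/mo: 40 payments (last $0.37); total interest $2,068.41.
Interest saved = $3,473.44 − $2,068.41 = $1,405.03.

$1,405.03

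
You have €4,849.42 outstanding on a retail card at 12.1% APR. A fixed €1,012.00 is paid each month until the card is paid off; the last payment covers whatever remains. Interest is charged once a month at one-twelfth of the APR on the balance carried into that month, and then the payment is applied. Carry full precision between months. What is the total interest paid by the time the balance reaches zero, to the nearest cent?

Monthly rate r = 12.1%/12 = 1.00833% = 0.0100833.
Payoff takes n = ⌈−ln(1 − rB₀/P)/ln(1+r)⌉ = ⌈4.936⌉ = 5 payments; the last is €947.81.
Total paid = 4·€1,012.00 + €947.81 = €4,995.81.
Total interest = total paid − principal = €4,995.81 − €4,849.42 = €146.39.

€146.39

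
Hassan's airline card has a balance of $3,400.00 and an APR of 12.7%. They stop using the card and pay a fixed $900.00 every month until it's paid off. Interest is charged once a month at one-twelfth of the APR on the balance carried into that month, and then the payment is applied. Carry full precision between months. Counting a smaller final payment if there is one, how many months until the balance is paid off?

4 months

Monthly rate r = 12.7%/12 = 1.05833% = 0.0105833.
Recurrence: B ← B·(1+r) − $900.00.
Month 1: interest $35.98; balance after payment $2,535.98.
Month 2: interest $26.84; balance after payment $1,662.82.
Month 3: interest $17.60; balance after payment $780.42.
Month 4: interest $8.26; balance after payment $0.00.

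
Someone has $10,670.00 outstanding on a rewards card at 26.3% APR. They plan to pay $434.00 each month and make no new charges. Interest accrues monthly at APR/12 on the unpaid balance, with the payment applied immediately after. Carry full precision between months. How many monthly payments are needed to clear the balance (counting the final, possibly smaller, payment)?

Monthly rate r = 26.3%/12 = 2.19167% = 0.0219167.
Recurrence: B ← B·(1+r) − $434.00.
Month 1: interest $233.85; balance after payment $10,469.85.
Month 2: interest $229.46; balance after payment $10,265.32.
Closed form: n = −ln(1 − rB₀/P)/ln(1+r) = −ln(0.46117)/ln(1.02192) ≈ 35.700, so the balance reaches zero during payment 36.

36 months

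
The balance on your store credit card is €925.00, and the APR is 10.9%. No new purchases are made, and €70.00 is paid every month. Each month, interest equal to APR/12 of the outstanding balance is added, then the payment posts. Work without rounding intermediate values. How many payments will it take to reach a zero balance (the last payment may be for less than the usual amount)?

Monthly rate r = 10.9%/12 = 0.908333% = 0.00908333.
Recurrence: B ← B·(1+r) − €70.00.
Month 1: interest €8.40; balance after payment €863.40.
Month 2: interest €7.84; balance after payment €801.24.
Closed form: n = −ln(1 − rB₀/P)/ln(1+r) = −ln(0.87997)/ln(1.00908) ≈ 14.141, so the balance reaches zero during payment 15.

15 months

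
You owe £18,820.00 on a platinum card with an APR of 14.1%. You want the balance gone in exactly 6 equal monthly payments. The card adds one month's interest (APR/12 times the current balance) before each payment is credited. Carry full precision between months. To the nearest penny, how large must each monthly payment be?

£3,266.92

Monthly rate r = 14.1%/12 = 1.175% = 0.01175.
Level-payment amortization: P = B₀·r / (1 − (1+r)^(−n)) = 18820.00·0.01175 / (1 − 1.01175^(−6)).
Denominator 1 − (1+r)^(−6) = 0.0676891862.
P = 221.135 / 0.0676891862 ≈ 3266.92.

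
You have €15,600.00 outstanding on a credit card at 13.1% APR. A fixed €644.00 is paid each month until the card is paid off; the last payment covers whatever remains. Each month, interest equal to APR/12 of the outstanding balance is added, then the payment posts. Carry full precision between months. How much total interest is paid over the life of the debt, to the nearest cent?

Monthly rate r = 13.1%/12 = 1.09167% = 0.0109167.
Payoff takes n = ⌈−ln(1 − rB₀/P)/ln(1+r)⌉ = ⌈28.287⌉ = 29 payments; the last is €185.43.
Total paid = 28·€644.00 + €185.43 = €18,217.43.
Total interest = total paid − principal = €18,217.43 − €15,600.00 = €2,617.43.

€2,617.43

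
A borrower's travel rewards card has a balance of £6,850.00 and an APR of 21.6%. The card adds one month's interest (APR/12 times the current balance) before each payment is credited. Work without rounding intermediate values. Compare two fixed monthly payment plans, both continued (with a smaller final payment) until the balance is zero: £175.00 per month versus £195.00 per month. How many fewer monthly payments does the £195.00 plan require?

Monthly rate r = 21.6%/12 = 1.8% = 0.018.
At £175.00/mo: n = ⌈−ln(1 − rB₀/P)/ln(1+r)⌉ = 69 payments (last £61.31); total interest = total paid − £6,850.00 = £5,111.31.
At £195.00/mo: 57 payments (last £16.24); total interest £4,086.24.
Payments saved = 69 − 57 = 12.

12 fewer payments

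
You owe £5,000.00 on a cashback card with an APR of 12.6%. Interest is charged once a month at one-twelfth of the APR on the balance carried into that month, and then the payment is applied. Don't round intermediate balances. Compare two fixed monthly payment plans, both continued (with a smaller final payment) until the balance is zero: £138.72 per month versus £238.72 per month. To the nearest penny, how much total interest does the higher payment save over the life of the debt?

£639.48

Monthly rate r = 12.6%/12 = 1.05% = 0.0105.
At £138.72/mo: n = ⌈−ln(1 − rB₀/P)/ln(1+r)⌉ = 46 payments (last £73.47); total interest = total paid − £5,000.00 = £1,315.87.
At £238.72/mo: 24 payments (last £185.83); total interest £676.39.
Interest saved = £1,315.87 − £676.39 = £639.48.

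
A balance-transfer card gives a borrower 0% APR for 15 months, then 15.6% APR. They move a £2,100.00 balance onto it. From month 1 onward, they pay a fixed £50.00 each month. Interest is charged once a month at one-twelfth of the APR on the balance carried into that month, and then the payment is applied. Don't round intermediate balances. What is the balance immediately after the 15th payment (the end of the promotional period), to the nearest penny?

Promo months 1–15 at r₀ = 0%/12 = 0; months 16+ at r₁ = 15.6%/12 = 0.013.
After month 15 (no interest yet): B = £2,100.00 − 15·£50.00 = £1,350.00.

£1,350.00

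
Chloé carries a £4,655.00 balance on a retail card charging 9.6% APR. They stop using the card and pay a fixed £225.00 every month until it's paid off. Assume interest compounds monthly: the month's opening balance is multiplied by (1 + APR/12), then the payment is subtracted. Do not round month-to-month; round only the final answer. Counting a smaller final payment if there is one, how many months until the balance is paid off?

Monthly rate r = 9.6%/12 = 0.8% = 0.008.
Recurrence: B ← B·(1+r) − £225.00.
Month 1: interest £37.24; balance after payment £4,467.24.
Month 2: interest £35.74; balance after payment £4,277.98.
Closed form: n = −ln(1 − rB₀/P)/ln(1+r) = −ln(0.83449)/ln(1.008) ≈ 22.707, so the balance reaches zero during payment 23.

23 months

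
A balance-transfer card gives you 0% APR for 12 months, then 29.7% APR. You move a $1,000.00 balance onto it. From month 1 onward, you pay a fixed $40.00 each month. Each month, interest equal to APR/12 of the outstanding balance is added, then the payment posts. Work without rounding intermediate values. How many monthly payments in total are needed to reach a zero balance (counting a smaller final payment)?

Promo months 1–12 at r₀ = 0%/12 = 0; months 13+ at r₁ = 29.7%/12 = 0.02475.
After month 12 (no interest yet): B = $1,000.00 − 12·$40.00 = $520.00.
Then at r₁ with $40.00/mo: n₂ = −ln(1 − r₁·B/P)/ln(1+r₁) ≈ 15.88 → 16 more payments.

28 payments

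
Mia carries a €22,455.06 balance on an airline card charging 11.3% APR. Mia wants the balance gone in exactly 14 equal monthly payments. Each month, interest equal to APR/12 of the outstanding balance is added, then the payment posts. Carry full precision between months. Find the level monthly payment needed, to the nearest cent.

Monthly rate r = 11.3%/12 = 0.941667% = 0.00941667.
Level-payment amortization: P = B₀·r / (1 − (1+r)^(−n)) = 22455.06·0.00941667 / (1 − 1.00942^(−14)).
Denominator 1 − (1+r)^(−14) = 0.122972112.
P = 211.452 / 0.122972112 ≈ 1719.51.

€1,719.51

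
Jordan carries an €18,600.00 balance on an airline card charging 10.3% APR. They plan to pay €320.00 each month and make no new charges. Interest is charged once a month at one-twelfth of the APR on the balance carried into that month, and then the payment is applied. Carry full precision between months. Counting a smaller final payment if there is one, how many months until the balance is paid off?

Monthly rate r = 10.3%/12 = 0.858333% = 0.00858333.
Recurrence: B ← B·(1+r) − €320.00.
Month 1: interest €159.65; balance after payment €18,439.65.
Month 2: interest €158.27; balance after payment €18,277.92.
Closed form: n = −ln(1 − rB₀/P)/ln(1+r) = −ln(0.50109)/ln(1.00858) ≈ 80.845, so the balance reaches zero during payment 81.

81 payments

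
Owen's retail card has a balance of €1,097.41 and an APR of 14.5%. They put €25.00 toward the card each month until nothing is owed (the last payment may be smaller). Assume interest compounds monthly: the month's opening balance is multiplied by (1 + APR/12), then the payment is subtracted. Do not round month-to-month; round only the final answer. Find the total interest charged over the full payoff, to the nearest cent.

€475.97

Monthly rate r = 14.5%/12 = 1.20833% = 0.0120833.
Payoff takes n = ⌈−ln(1 − rB₀/P)/ln(1+r)⌉ = ⌈62.935⌉ = 63 payments; the last is €23.38.
Total paid = 62·€25.00 + €23.38 = €1,573.38.
Total interest = total paid − principal = €1,573.38 − €1,097.41 = €475.97.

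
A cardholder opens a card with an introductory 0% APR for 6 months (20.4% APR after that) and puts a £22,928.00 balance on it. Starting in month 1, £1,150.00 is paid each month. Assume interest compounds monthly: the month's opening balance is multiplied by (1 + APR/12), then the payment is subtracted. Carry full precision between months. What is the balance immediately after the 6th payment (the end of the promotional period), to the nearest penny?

£16,028.00

Promo months 1–6 at r₀ = 0%/12 = 0; months 7+ at r₁ = 20.4%/12 = 0.017.
After month 6 (no interest yet): B = £22,928.00 − 6·£1,150.00 = £16,028.00.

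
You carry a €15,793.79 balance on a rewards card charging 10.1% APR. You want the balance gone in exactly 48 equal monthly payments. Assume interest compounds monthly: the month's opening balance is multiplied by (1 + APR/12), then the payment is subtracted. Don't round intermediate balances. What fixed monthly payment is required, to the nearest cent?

Monthly rate r = 10.1%/12 = 0.841667% = 0.00841667.
Level-payment amortization: P = B₀·r / (1 − (1+r)^(−n)) = 15793.79·0.00841667 / (1 − 1.00842^(−48)).
Denominator 1 − (1+r)^(−48) = 0.331226147.
P = 132.931 / 0.331226147 ≈ 401.33.

€401.33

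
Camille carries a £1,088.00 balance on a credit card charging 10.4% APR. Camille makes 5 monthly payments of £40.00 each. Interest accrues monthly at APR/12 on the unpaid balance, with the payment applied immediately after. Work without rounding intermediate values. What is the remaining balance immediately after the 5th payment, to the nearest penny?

Monthly rate r = 10.4%/12 = 0.866667% = 0.00866667.
Each month: B ← B·(1+r) − £40.00.
Month 1: interest £9.43; balance after payment £1,057.43.
Month 2: interest £9.16; balance after payment £1,026.59.
Month 3: interest £8.90; balance after payment £995.49.
Month 4: interest £8.63; balance after payment £964.12.
Month 5: interest £8.36; balance after payment £932.47.

£932.47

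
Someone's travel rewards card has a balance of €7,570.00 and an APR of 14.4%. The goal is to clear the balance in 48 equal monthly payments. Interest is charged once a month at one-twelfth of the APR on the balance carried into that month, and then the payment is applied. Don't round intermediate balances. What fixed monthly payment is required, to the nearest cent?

€208.38

Monthly rate r = 14.4%/12 = 1.2% = 0.012.
Level-payment amortization: P = B₀·r / (1 − (1+r)^(−n)) = 7570.00·0.012 / (1 − 1.012^(−48)).
Denominator 1 − (1+r)^(−48) = 0.435926886.
P = 90.84 / 0.435926886 ≈ 208.38.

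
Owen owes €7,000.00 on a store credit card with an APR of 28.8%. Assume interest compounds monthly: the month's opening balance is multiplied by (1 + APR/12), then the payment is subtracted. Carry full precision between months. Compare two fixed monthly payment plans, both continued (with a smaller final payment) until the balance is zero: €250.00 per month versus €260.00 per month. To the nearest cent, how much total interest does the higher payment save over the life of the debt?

€361.01

Monthly rate r = 28.8%/12 = 2.4% = 0.024.
At €250.00/mo: n = ⌈−ln(1 − rB₀/P)/ln(1+r)⌉ = 48 payments (last €0.69); total interest = total paid − €7,000.00 = €4,750.69.
At €260.00/mo: 44 payments (last €209.68); total interest €4,389.68.
Interest saved = €4,750.69 − €4,389.68 = €361.01.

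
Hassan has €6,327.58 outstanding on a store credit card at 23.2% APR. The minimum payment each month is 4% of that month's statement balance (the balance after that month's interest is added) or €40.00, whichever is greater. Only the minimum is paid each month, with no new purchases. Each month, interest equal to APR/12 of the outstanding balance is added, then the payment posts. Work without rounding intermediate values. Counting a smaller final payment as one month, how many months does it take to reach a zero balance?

Monthly rate r = 23.2%/12 = 1.93333% = 0.0193333.
While 4% of the post-interest balance exceeds €40.00, each month B ← (B·(1+r))·(1 − 0.04), i.e. B shrinks by the factor (1+r)·0.96 = 0.97856.
This holds for months 1–87. Entering month 88 the balance is €960.17; 4% of the post-interest balance is now below €40.00, so the flat €40.00 minimum applies from here.
From month 88 a fixed €40.00 at rate r clears €960.17 in 33 more payments. Total: 87 + 33 = 120 months.

120 months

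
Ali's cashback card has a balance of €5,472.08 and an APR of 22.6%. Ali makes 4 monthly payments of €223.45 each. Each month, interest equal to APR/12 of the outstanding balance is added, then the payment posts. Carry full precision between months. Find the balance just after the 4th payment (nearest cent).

Monthly rate r = 22.6%/12 = 1.88333% = 0.0188333.
Each month: B ← B·(1+r) − €223.45.
Month 1: interest €103.06; balance after payment €5,351.69.
Month 2: interest €100.79; balance after payment €5,229.03.
Month 3: interest €98.48; balance after payment €5,104.06.
Month 4: interest €96.13; balance after payment €4,976.73.

€4,976.73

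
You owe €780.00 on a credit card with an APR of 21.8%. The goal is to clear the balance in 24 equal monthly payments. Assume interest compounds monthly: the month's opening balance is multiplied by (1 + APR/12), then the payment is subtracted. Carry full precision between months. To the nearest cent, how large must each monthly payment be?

€40.39

Monthly rate r = 21.8%/12 = 1.81667% = 0.0181667.
Level-payment amortization: P = B₀·r / (1 − (1+r)^(−n)) = 780.00·0.0181667 / (1 − 1.01817^(−24)).
Denominator 1 − (1+r)^(−24) = 0.350847093.
P = 14.17 / 0.350847093 ≈ 40.39.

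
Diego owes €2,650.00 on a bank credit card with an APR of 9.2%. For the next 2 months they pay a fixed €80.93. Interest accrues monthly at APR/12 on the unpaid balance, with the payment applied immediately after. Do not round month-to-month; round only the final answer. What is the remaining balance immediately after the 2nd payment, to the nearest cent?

€2,528.31

Monthly rate r = 9.2%/12 = 0.766667% = 0.00766667.
Each month: B ← B·(1+r) − €80.93.
Month 1: interest €20.32; balance after payment €2,589.39.
Month 2: interest €19.85; balance after payment €2,528.31.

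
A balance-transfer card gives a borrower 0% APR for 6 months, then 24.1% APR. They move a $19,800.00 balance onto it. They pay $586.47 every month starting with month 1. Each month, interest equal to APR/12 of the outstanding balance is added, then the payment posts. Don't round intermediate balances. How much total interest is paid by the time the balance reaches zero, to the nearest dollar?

Promo months 1–6 at r₀ = 0%/12 = 0; months 7+ at r₁ = 24.1%/12 = 0.0200833.
After month 6 (no interest yet): B = $19,800.00 − 6·$586.47 = $16,281.18.
Then at r₁ with $586.47/mo: n₂ = −ln(1 − r₁·B/P)/ln(1+r₁) ≈ 41.01 → 42 more payments.
Total paid = 47·$586.47 + $4.39 = $27,568.48; interest = $27,568.48 − $19,800.00 = $7,768.48.

$7,768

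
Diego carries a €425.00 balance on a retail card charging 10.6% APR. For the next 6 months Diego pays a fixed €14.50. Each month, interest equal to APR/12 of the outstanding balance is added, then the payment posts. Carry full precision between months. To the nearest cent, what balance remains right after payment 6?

€359.08

Monthly rate r = 10.6%/12 = 0.883333% = 0.00883333.
Each month: B ← B·(1+r) − €14.50.
Month 1: interest €3.75; balance after payment €414.25.
Month 2: interest €3.66; balance after payment €403.41.
Month 3: interest €3.56; balance after payment €392.48.
Month 4: interest €3.47; balance after payment €381.44.
Month 5: interest €3.37; balance after payment €370.31.
Month 6: interest €3.27; balance after payment €359.08.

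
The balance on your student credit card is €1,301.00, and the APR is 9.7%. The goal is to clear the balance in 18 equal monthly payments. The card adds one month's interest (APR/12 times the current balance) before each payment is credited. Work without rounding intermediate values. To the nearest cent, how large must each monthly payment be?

€77.95

Monthly rate r = 9.7%/12 = 0.808333% = 0.00808333.
Level-payment amortization: P = B₀·r / (1 − (1+r)^(−n)) = 1301.00·0.00808333 / (1 − 1.00808^(−18)).
Denominator 1 − (1+r)^(−18) = 0.134904252.
P = 10.5164 / 0.134904252 ≈ 77.95.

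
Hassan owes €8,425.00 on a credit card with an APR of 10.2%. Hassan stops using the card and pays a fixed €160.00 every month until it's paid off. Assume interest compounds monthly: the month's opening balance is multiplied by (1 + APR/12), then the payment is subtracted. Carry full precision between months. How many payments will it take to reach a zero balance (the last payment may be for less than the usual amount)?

Monthly rate r = 10.2%/12 = 0.85% = 0.0085.
Recurrence: B ← B·(1+r) − €160.00.
Month 1: interest €71.61; balance after payment €8,336.61.
Month 2: interest €70.86; balance after payment €8,247.47.
Closed form: n = −ln(1 − rB₀/P)/ln(1+r) = −ln(0.55242)/ln(1.0085) ≈ 70.113, so the balance reaches zero during payment 71.

71 payments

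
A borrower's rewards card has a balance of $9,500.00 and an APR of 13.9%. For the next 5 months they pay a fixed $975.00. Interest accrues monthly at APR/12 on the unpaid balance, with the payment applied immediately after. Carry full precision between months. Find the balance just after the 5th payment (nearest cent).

$5,073.85

Monthly rate r = 13.9%/12 = 1.15833% = 0.0115833.
Each month: B ← B·(1+r) − $975.00.
Month 1: interest $110.04; balance after payment $8,635.04.
Month 2: interest $100.02; balance after payment $7,760.06.
Month 3: interest $89.89; balance after payment $6,874.95.
Month 4: interest $79.63; balance after payment $5,979.59.
Month 5: interest $69.26; balance after payment $5,073.85.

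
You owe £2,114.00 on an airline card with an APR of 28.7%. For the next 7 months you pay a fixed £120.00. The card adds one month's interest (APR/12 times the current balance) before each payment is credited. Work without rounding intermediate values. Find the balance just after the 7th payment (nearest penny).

£1,591.62

Monthly rate r = 28.7%/12 = 2.39167% = 0.0239167.
Each month: B ← B·(1+r) − £120.00.
Month 1: interest £50.56; balance after payment £2,044.56.
Month 2: interest £48.90; balance after payment £1,973.46.
Month 3: interest £47.20; balance after payment £1,900.66.
Month 4: interest £45.46; balance after payment £1,826.11.
Month 5: interest £43.67; balance after payment £1,749.79.
Month 6: interest £41.85; balance after payment £1,671.64.
Month 7: interest £39.98; balance after payment £1,591.62.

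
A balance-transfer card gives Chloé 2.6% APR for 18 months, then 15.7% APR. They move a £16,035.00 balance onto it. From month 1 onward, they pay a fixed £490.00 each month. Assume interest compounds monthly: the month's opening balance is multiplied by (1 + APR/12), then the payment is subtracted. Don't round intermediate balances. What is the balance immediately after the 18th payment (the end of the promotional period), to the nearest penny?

£7,687.69

Promo months 1–18 at r₀ = 2.6%/12 = 0.00216667; months 19+ at r₁ = 15.7%/12 = 0.0130833.
After month 18: iterate B ← B·(1+r₀) − £490.00 for 18 months → £7,687.69.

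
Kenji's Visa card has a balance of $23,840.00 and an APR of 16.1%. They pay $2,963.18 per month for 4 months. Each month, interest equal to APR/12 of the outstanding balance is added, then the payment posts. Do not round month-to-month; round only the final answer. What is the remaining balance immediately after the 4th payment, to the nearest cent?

Monthly rate r = 16.1%/12 = 1.34167% = 0.0134167.
Each month: B ← B·(1+r) − $2,963.18.
Month 1: interest $319.85; balance after payment $21,196.67.
Month 2: interest $284.39; balance after payment $18,517.88.
Month 3: interest $248.45; balance after payment $15,803.15.
Month 4: interest $212.03; balance after payment $13,052.00.

$13,052.00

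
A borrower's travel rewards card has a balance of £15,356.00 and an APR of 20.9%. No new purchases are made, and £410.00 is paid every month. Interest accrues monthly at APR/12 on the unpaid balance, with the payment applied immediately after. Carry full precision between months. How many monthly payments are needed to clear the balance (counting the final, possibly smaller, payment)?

Monthly rate r = 20.9%/12 = 1.74167% = 0.0174167.
Recurrence: B ← B·(1+r) − £410.00.
Month 1: interest £267.45; balance after payment £15,213.45.
Month 2: interest £264.97; balance after payment £15,068.42.
Closed form: n = −ln(1 − rB₀/P)/ln(1+r) = −ln(0.34768)/ln(1.01742) ≈ 61.185, so the balance reaches zero during payment 62.

62 months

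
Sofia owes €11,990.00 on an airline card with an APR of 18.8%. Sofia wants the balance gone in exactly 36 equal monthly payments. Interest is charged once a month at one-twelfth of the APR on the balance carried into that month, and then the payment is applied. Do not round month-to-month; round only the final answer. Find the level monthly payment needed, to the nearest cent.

€438.29

Monthly rate r = 18.8%/12 = 1.56667% = 0.0156667.
Level-payment amortization: P = B₀·r / (1 − (1+r)^(−n)) = 11990.00·0.0156667 / (1 − 1.01567^(−36)).
Denominator 1 − (1+r)^(−36) = 0.428578183.
P = 187.843 / 0.428578183 ≈ 438.29.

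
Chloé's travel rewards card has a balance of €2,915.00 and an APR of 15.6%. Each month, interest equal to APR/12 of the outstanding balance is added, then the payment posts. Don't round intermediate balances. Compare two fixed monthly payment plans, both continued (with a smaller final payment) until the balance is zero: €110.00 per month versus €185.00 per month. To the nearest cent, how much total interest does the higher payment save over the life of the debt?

€313.91

Monthly rate r = 15.6%/12 = 1.3% = 0.013.
At €110.00/mo: n = ⌈−ln(1 − rB₀/P)/ln(1+r)⌉ = 33 payments (last €77.12); total interest = total paid − €2,915.00 = €682.12.
At €185.00/mo: 18 payments (last €138.21); total interest €368.21.
Interest saved = €682.12 − €368.21 = €313.91.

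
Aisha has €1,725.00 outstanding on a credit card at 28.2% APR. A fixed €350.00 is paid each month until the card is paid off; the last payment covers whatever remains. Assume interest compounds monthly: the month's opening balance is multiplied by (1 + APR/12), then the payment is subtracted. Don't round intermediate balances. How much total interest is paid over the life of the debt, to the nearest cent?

Monthly rate r = 28.2%/12 = 2.35% = 0.0235.
Payoff takes n = ⌈−ln(1 − rB₀/P)/ln(1+r)⌉ = ⌈5.299⌉ = 6 payments; the last is €105.66.
Total paid = 5·€350.00 + €105.66 = €1,855.66.
Total interest = total paid − principal = €1,855.66 − €1,725.00 = €130.66.

€130.66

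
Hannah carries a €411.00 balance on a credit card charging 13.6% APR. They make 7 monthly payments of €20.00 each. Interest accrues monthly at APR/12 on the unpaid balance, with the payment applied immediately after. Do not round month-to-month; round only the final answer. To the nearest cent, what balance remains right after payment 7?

Monthly rate r = 13.6%/12 = 1.13333% = 0.0113333.
Each month: B ← B·(1+r) − €20.00.
Month 1: interest €4.66; balance after payment €395.66.
Month 2: interest €4.48; balance after payment €380.14.
Month 3: interest €4.31; balance after payment €364.45.
Month 4: interest €4.13; balance after payment €348.58.
Month 5: interest €3.95; balance after payment €332.53.
Month 6: interest €3.77; balance after payment €316.30.
Month 7: interest €3.58; balance after payment €299.88.

€299.88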